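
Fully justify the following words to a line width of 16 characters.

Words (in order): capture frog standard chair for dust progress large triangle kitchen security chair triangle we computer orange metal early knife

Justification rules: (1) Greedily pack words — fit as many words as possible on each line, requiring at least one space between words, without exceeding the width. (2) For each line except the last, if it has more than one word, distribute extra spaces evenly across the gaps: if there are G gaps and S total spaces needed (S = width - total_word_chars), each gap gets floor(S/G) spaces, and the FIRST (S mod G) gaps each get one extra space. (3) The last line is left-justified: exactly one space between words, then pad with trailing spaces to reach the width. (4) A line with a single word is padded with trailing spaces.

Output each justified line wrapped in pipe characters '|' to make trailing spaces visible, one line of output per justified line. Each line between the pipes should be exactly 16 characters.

Answer: |capture     frog|
|standard   chair|
|for         dust|
|progress   large|
|triangle kitchen|
|security   chair|
|triangle      we|
|computer  orange|
|metal      early|
|knife           |

Derivation:
Line 1: ['capture', 'frog'] (min_width=12, slack=4)
Line 2: ['standard', 'chair'] (min_width=14, slack=2)
Line 3: ['for', 'dust'] (min_width=8, slack=8)
Line 4: ['progress', 'large'] (min_width=14, slack=2)
Line 5: ['triangle', 'kitchen'] (min_width=16, slack=0)
Line 6: ['security', 'chair'] (min_width=14, slack=2)
Line 7: ['triangle', 'we'] (min_width=11, slack=5)
Line 8: ['computer', 'orange'] (min_width=15, slack=1)
Line 9: ['metal', 'early'] (min_width=11, slack=5)
Line 10: ['knife'] (min_width=5, slack=11)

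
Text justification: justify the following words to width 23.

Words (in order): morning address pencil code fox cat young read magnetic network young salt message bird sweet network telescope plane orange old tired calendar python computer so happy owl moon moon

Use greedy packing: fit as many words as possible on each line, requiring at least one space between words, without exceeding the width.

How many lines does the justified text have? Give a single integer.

Answer: 9

Derivation:
Line 1: ['morning', 'address', 'pencil'] (min_width=22, slack=1)
Line 2: ['code', 'fox', 'cat', 'young', 'read'] (min_width=23, slack=0)
Line 3: ['magnetic', 'network', 'young'] (min_width=22, slack=1)
Line 4: ['salt', 'message', 'bird', 'sweet'] (min_width=23, slack=0)
Line 5: ['network', 'telescope', 'plane'] (min_width=23, slack=0)
Line 6: ['orange', 'old', 'tired'] (min_width=16, slack=7)
Line 7: ['calendar', 'python'] (min_width=15, slack=8)
Line 8: ['computer', 'so', 'happy', 'owl'] (min_width=21, slack=2)
Line 9: ['moon', 'moon'] (min_width=9, slack=14)
Total lines: 9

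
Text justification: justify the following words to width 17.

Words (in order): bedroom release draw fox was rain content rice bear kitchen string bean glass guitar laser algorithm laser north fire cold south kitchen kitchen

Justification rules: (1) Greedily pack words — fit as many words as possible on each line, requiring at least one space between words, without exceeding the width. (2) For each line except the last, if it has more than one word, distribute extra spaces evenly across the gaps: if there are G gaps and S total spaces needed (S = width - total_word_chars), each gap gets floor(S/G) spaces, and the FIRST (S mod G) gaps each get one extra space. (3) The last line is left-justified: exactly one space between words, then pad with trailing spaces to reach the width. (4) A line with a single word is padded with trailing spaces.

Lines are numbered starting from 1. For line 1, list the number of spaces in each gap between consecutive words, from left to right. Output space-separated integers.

Line 1: ['bedroom', 'release'] (min_width=15, slack=2)
Line 2: ['draw', 'fox', 'was', 'rain'] (min_width=17, slack=0)
Line 3: ['content', 'rice', 'bear'] (min_width=17, slack=0)
Line 4: ['kitchen', 'string'] (min_width=14, slack=3)
Line 5: ['bean', 'glass', 'guitar'] (min_width=17, slack=0)
Line 6: ['laser', 'algorithm'] (min_width=15, slack=2)
Line 7: ['laser', 'north', 'fire'] (min_width=16, slack=1)
Line 8: ['cold', 'south'] (min_width=10, slack=7)
Line 9: ['kitchen', 'kitchen'] (min_width=15, slack=2)

Answer: 3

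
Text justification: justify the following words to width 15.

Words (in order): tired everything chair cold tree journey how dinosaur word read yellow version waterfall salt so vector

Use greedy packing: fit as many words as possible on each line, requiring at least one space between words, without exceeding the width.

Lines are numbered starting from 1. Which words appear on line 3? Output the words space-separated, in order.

Line 1: ['tired'] (min_width=5, slack=10)
Line 2: ['everything'] (min_width=10, slack=5)
Line 3: ['chair', 'cold', 'tree'] (min_width=15, slack=0)
Line 4: ['journey', 'how'] (min_width=11, slack=4)
Line 5: ['dinosaur', 'word'] (min_width=13, slack=2)
Line 6: ['read', 'yellow'] (min_width=11, slack=4)
Line 7: ['version'] (min_width=7, slack=8)
Line 8: ['waterfall', 'salt'] (min_width=14, slack=1)
Line 9: ['so', 'vector'] (min_width=9, slack=6)

Answer: chair cold tree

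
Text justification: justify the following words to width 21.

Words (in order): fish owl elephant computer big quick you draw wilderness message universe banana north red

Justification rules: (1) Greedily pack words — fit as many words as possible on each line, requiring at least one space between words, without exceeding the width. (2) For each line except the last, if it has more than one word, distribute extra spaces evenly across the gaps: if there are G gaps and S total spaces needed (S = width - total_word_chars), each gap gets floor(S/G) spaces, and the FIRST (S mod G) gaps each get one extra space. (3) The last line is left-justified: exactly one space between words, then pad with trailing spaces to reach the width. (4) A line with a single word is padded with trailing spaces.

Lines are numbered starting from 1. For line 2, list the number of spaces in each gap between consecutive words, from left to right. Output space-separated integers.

Answer: 3 2

Derivation:
Line 1: ['fish', 'owl', 'elephant'] (min_width=17, slack=4)
Line 2: ['computer', 'big', 'quick'] (min_width=18, slack=3)
Line 3: ['you', 'draw', 'wilderness'] (min_width=19, slack=2)
Line 4: ['message', 'universe'] (min_width=16, slack=5)
Line 5: ['banana', 'north', 'red'] (min_width=16, slack=5)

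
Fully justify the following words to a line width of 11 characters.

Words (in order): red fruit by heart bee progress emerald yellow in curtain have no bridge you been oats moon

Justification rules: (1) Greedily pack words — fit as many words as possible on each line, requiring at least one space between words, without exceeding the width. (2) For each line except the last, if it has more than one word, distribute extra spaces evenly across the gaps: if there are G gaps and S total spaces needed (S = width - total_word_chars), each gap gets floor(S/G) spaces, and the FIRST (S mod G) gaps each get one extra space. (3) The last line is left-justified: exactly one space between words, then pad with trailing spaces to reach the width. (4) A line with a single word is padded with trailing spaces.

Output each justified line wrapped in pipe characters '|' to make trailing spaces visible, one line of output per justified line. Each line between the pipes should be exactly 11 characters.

Answer: |red   fruit|
|by    heart|
|bee        |
|progress   |
|emerald    |
|yellow   in|
|curtain    |
|have     no|
|bridge  you|
|been   oats|
|moon       |

Derivation:
Line 1: ['red', 'fruit'] (min_width=9, slack=2)
Line 2: ['by', 'heart'] (min_width=8, slack=3)
Line 3: ['bee'] (min_width=3, slack=8)
Line 4: ['progress'] (min_width=8, slack=3)
Line 5: ['emerald'] (min_width=7, slack=4)
Line 6: ['yellow', 'in'] (min_width=9, slack=2)
Line 7: ['curtain'] (min_width=7, slack=4)
Line 8: ['have', 'no'] (min_width=7, slack=4)
Line 9: ['bridge', 'you'] (min_width=10, slack=1)
Line 10: ['been', 'oats'] (min_width=9, slack=2)
Line 11: ['moon'] (min_width=4, slack=7)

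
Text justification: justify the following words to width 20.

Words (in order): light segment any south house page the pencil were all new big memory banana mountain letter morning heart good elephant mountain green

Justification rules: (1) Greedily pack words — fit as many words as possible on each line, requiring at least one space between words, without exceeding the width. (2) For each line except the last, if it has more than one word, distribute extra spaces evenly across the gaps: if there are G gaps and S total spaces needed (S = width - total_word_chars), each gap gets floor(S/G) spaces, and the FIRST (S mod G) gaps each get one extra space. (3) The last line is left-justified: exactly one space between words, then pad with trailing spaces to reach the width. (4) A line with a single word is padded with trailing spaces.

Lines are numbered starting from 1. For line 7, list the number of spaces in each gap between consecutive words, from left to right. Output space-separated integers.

Answer: 4

Derivation:
Line 1: ['light', 'segment', 'any'] (min_width=17, slack=3)
Line 2: ['south', 'house', 'page', 'the'] (min_width=20, slack=0)
Line 3: ['pencil', 'were', 'all', 'new'] (min_width=19, slack=1)
Line 4: ['big', 'memory', 'banana'] (min_width=17, slack=3)
Line 5: ['mountain', 'letter'] (min_width=15, slack=5)
Line 6: ['morning', 'heart', 'good'] (min_width=18, slack=2)
Line 7: ['elephant', 'mountain'] (min_width=17, slack=3)
Line 8: ['green'] (min_width=5, slack=15)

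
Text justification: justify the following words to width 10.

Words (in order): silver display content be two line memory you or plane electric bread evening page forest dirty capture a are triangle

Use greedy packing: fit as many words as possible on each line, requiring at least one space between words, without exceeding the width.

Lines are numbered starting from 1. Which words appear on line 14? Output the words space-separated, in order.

Line 1: ['silver'] (min_width=6, slack=4)
Line 2: ['display'] (min_width=7, slack=3)
Line 3: ['content', 'be'] (min_width=10, slack=0)
Line 4: ['two', 'line'] (min_width=8, slack=2)
Line 5: ['memory', 'you'] (min_width=10, slack=0)
Line 6: ['or', 'plane'] (min_width=8, slack=2)
Line 7: ['electric'] (min_width=8, slack=2)
Line 8: ['bread'] (min_width=5, slack=5)
Line 9: ['evening'] (min_width=7, slack=3)
Line 10: ['page'] (min_width=4, slack=6)
Line 11: ['forest'] (min_width=6, slack=4)
Line 12: ['dirty'] (min_width=5, slack=5)
Line 13: ['capture', 'a'] (min_width=9, slack=1)
Line 14: ['are'] (min_width=3, slack=7)
Line 15: ['triangle'] (min_width=8, slack=2)

Answer: are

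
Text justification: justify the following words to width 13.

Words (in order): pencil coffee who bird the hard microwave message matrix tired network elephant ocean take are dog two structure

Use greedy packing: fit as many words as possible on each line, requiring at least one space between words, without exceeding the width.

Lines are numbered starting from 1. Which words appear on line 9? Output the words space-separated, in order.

Answer: ocean take

Derivation:
Line 1: ['pencil', 'coffee'] (min_width=13, slack=0)
Line 2: ['who', 'bird', 'the'] (min_width=12, slack=1)
Line 3: ['hard'] (min_width=4, slack=9)
Line 4: ['microwave'] (min_width=9, slack=4)
Line 5: ['message'] (min_width=7, slack=6)
Line 6: ['matrix', 'tired'] (min_width=12, slack=1)
Line 7: ['network'] (min_width=7, slack=6)
Line 8: ['elephant'] (min_width=8, slack=5)
Line 9: ['ocean', 'take'] (min_width=10, slack=3)
Line 10: ['are', 'dog', 'two'] (min_width=11, slack=2)
Line 11: ['structure'] (min_width=9, slack=4)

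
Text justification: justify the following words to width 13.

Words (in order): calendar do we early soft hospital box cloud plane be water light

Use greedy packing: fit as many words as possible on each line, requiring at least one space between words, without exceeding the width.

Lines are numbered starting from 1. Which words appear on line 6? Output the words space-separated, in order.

Answer: light

Derivation:
Line 1: ['calendar', 'do'] (min_width=11, slack=2)
Line 2: ['we', 'early', 'soft'] (min_width=13, slack=0)
Line 3: ['hospital', 'box'] (min_width=12, slack=1)
Line 4: ['cloud', 'plane'] (min_width=11, slack=2)
Line 5: ['be', 'water'] (min_width=8, slack=5)
Line 6: ['light'] (min_width=5, slack=8)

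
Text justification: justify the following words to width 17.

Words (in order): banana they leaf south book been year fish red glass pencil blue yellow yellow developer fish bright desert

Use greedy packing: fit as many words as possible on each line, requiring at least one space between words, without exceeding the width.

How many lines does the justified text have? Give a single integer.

Line 1: ['banana', 'they', 'leaf'] (min_width=16, slack=1)
Line 2: ['south', 'book', 'been'] (min_width=15, slack=2)
Line 3: ['year', 'fish', 'red'] (min_width=13, slack=4)
Line 4: ['glass', 'pencil', 'blue'] (min_width=17, slack=0)
Line 5: ['yellow', 'yellow'] (min_width=13, slack=4)
Line 6: ['developer', 'fish'] (min_width=14, slack=3)
Line 7: ['bright', 'desert'] (min_width=13, slack=4)
Total lines: 7

Answer: 7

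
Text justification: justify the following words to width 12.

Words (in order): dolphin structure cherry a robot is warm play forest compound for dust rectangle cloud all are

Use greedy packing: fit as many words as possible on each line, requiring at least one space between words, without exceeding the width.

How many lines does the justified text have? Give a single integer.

Line 1: ['dolphin'] (min_width=7, slack=5)
Line 2: ['structure'] (min_width=9, slack=3)
Line 3: ['cherry', 'a'] (min_width=8, slack=4)
Line 4: ['robot', 'is'] (min_width=8, slack=4)
Line 5: ['warm', 'play'] (min_width=9, slack=3)
Line 6: ['forest'] (min_width=6, slack=6)
Line 7: ['compound', 'for'] (min_width=12, slack=0)
Line 8: ['dust'] (min_width=4, slack=8)
Line 9: ['rectangle'] (min_width=9, slack=3)
Line 10: ['cloud', 'all'] (min_width=9, slack=3)
Line 11: ['are'] (min_width=3, slack=9)
Total lines: 11

Answer: 11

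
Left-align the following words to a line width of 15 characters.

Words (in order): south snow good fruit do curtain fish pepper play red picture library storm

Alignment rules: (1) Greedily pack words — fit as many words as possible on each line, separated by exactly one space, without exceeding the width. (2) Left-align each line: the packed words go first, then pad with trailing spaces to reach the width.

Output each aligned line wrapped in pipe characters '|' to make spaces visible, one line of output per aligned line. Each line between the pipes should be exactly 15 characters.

Line 1: ['south', 'snow', 'good'] (min_width=15, slack=0)
Line 2: ['fruit', 'do'] (min_width=8, slack=7)
Line 3: ['curtain', 'fish'] (min_width=12, slack=3)
Line 4: ['pepper', 'play', 'red'] (min_width=15, slack=0)
Line 5: ['picture', 'library'] (min_width=15, slack=0)
Line 6: ['storm'] (min_width=5, slack=10)

Answer: |south snow good|
|fruit do       |
|curtain fish   |
|pepper play red|
|picture library|
|storm          |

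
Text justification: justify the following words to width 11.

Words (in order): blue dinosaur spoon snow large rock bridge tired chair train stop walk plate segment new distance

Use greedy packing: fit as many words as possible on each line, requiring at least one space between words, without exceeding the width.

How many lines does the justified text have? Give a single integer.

Line 1: ['blue'] (min_width=4, slack=7)
Line 2: ['dinosaur'] (min_width=8, slack=3)
Line 3: ['spoon', 'snow'] (min_width=10, slack=1)
Line 4: ['large', 'rock'] (min_width=10, slack=1)
Line 5: ['bridge'] (min_width=6, slack=5)
Line 6: ['tired', 'chair'] (min_width=11, slack=0)
Line 7: ['train', 'stop'] (min_width=10, slack=1)
Line 8: ['walk', 'plate'] (min_width=10, slack=1)
Line 9: ['segment', 'new'] (min_width=11, slack=0)
Line 10: ['distance'] (min_width=8, slack=3)
Total lines: 10

Answer: 10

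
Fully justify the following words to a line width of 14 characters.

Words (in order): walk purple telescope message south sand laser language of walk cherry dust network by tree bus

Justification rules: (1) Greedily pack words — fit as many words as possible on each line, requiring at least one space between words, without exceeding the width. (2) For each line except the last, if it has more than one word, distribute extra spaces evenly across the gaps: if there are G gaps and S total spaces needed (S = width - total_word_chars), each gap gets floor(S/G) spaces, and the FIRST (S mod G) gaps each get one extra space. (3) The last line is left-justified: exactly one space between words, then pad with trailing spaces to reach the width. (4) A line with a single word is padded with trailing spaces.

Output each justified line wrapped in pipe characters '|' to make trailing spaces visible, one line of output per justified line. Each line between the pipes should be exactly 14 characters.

Line 1: ['walk', 'purple'] (min_width=11, slack=3)
Line 2: ['telescope'] (min_width=9, slack=5)
Line 3: ['message', 'south'] (min_width=13, slack=1)
Line 4: ['sand', 'laser'] (min_width=10, slack=4)
Line 5: ['language', 'of'] (min_width=11, slack=3)
Line 6: ['walk', 'cherry'] (min_width=11, slack=3)
Line 7: ['dust', 'network'] (min_width=12, slack=2)
Line 8: ['by', 'tree', 'bus'] (min_width=11, slack=3)

Answer: |walk    purple|
|telescope     |
|message  south|
|sand     laser|
|language    of|
|walk    cherry|
|dust   network|
|by tree bus   |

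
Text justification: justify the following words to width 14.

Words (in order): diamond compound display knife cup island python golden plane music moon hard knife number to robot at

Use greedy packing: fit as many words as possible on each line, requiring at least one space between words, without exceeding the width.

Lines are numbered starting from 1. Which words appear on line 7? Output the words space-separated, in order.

Line 1: ['diamond'] (min_width=7, slack=7)
Line 2: ['compound'] (min_width=8, slack=6)
Line 3: ['display', 'knife'] (min_width=13, slack=1)
Line 4: ['cup', 'island'] (min_width=10, slack=4)
Line 5: ['python', 'golden'] (min_width=13, slack=1)
Line 6: ['plane', 'music'] (min_width=11, slack=3)
Line 7: ['moon', 'hard'] (min_width=9, slack=5)
Line 8: ['knife', 'number'] (min_width=12, slack=2)
Line 9: ['to', 'robot', 'at'] (min_width=11, slack=3)

Answer: moon hard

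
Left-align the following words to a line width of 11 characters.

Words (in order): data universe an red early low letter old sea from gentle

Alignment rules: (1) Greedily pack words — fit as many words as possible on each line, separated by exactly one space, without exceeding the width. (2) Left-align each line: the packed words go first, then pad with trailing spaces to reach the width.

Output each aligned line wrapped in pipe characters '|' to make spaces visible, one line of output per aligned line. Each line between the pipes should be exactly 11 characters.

Line 1: ['data'] (min_width=4, slack=7)
Line 2: ['universe', 'an'] (min_width=11, slack=0)
Line 3: ['red', 'early'] (min_width=9, slack=2)
Line 4: ['low', 'letter'] (min_width=10, slack=1)
Line 5: ['old', 'sea'] (min_width=7, slack=4)
Line 6: ['from', 'gentle'] (min_width=11, slack=0)

Answer: |data       |
|universe an|
|red early  |
|low letter |
|old sea    |
|from gentle|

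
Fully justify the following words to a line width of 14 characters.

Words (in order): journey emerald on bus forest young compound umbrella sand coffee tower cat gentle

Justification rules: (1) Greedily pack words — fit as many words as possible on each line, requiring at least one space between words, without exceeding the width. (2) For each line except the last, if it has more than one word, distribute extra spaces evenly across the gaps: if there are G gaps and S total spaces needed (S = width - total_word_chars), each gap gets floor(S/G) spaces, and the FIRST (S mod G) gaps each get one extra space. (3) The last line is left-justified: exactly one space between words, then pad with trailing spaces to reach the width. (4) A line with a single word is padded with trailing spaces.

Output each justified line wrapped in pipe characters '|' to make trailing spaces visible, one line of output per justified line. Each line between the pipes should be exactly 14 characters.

Line 1: ['journey'] (min_width=7, slack=7)
Line 2: ['emerald', 'on', 'bus'] (min_width=14, slack=0)
Line 3: ['forest', 'young'] (min_width=12, slack=2)
Line 4: ['compound'] (min_width=8, slack=6)
Line 5: ['umbrella', 'sand'] (min_width=13, slack=1)
Line 6: ['coffee', 'tower'] (min_width=12, slack=2)
Line 7: ['cat', 'gentle'] (min_width=10, slack=4)

Answer: |journey       |
|emerald on bus|
|forest   young|
|compound      |
|umbrella  sand|
|coffee   tower|
|cat gentle    |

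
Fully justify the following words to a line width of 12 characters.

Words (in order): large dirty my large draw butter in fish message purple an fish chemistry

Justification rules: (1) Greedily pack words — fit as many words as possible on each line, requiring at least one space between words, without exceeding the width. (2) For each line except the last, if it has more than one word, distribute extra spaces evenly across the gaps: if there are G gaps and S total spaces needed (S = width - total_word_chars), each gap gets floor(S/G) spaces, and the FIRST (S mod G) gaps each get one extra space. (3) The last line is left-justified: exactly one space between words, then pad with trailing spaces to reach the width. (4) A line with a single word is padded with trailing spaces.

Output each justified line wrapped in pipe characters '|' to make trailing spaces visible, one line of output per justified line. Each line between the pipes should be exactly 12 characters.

Answer: |large  dirty|
|my     large|
|draw  butter|
|in      fish|
|message     |
|purple    an|
|fish        |
|chemistry   |

Derivation:
Line 1: ['large', 'dirty'] (min_width=11, slack=1)
Line 2: ['my', 'large'] (min_width=8, slack=4)
Line 3: ['draw', 'butter'] (min_width=11, slack=1)
Line 4: ['in', 'fish'] (min_width=7, slack=5)
Line 5: ['message'] (min_width=7, slack=5)
Line 6: ['purple', 'an'] (min_width=9, slack=3)
Line 7: ['fish'] (min_width=4, slack=8)
Line 8: ['chemistry'] (min_width=9, slack=3)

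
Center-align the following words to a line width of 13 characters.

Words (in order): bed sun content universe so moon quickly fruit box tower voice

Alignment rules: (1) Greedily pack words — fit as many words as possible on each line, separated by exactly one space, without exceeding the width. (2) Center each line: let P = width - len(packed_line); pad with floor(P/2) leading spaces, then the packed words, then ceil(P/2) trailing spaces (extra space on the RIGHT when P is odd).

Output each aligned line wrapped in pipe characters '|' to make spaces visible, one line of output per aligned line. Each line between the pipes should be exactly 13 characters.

Line 1: ['bed', 'sun'] (min_width=7, slack=6)
Line 2: ['content'] (min_width=7, slack=6)
Line 3: ['universe', 'so'] (min_width=11, slack=2)
Line 4: ['moon', 'quickly'] (min_width=12, slack=1)
Line 5: ['fruit', 'box'] (min_width=9, slack=4)
Line 6: ['tower', 'voice'] (min_width=11, slack=2)

Answer: |   bed sun   |
|   content   |
| universe so |
|moon quickly |
|  fruit box  |
| tower voice |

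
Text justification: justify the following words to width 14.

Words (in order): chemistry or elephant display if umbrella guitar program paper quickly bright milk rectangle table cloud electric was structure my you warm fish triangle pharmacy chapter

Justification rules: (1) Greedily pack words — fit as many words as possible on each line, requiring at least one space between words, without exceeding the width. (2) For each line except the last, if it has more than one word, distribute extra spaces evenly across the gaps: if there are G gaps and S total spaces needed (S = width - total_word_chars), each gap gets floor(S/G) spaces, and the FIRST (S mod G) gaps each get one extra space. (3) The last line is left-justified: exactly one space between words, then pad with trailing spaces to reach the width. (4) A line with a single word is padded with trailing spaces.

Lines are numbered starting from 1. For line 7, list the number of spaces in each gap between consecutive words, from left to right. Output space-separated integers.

Answer: 4

Derivation:
Line 1: ['chemistry', 'or'] (min_width=12, slack=2)
Line 2: ['elephant'] (min_width=8, slack=6)
Line 3: ['display', 'if'] (min_width=10, slack=4)
Line 4: ['umbrella'] (min_width=8, slack=6)
Line 5: ['guitar', 'program'] (min_width=14, slack=0)
Line 6: ['paper', 'quickly'] (min_width=13, slack=1)
Line 7: ['bright', 'milk'] (min_width=11, slack=3)
Line 8: ['rectangle'] (min_width=9, slack=5)
Line 9: ['table', 'cloud'] (min_width=11, slack=3)
Line 10: ['electric', 'was'] (min_width=12, slack=2)
Line 11: ['structure', 'my'] (min_width=12, slack=2)
Line 12: ['you', 'warm', 'fish'] (min_width=13, slack=1)
Line 13: ['triangle'] (min_width=8, slack=6)
Line 14: ['pharmacy'] (min_width=8, slack=6)
Line 15: ['chapter'] (min_width=7, slack=7)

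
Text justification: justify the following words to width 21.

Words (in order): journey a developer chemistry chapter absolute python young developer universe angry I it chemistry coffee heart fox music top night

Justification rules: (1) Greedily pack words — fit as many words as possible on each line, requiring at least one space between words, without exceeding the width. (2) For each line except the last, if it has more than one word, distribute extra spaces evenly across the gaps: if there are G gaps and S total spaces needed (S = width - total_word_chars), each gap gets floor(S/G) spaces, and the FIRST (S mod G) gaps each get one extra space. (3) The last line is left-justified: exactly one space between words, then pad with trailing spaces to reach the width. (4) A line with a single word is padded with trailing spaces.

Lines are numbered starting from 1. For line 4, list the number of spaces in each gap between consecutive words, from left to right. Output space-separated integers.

Answer: 4

Derivation:
Line 1: ['journey', 'a', 'developer'] (min_width=19, slack=2)
Line 2: ['chemistry', 'chapter'] (min_width=17, slack=4)
Line 3: ['absolute', 'python', 'young'] (min_width=21, slack=0)
Line 4: ['developer', 'universe'] (min_width=18, slack=3)
Line 5: ['angry', 'I', 'it', 'chemistry'] (min_width=20, slack=1)
Line 6: ['coffee', 'heart', 'fox'] (min_width=16, slack=5)
Line 7: ['music', 'top', 'night'] (min_width=15, slack=6)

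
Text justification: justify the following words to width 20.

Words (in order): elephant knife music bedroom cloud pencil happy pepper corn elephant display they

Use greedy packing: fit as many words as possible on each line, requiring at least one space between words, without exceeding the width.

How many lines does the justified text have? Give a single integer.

Line 1: ['elephant', 'knife', 'music'] (min_width=20, slack=0)
Line 2: ['bedroom', 'cloud', 'pencil'] (min_width=20, slack=0)
Line 3: ['happy', 'pepper', 'corn'] (min_width=17, slack=3)
Line 4: ['elephant', 'display'] (min_width=16, slack=4)
Line 5: ['they'] (min_width=4, slack=16)
Total lines: 5

Answer: 5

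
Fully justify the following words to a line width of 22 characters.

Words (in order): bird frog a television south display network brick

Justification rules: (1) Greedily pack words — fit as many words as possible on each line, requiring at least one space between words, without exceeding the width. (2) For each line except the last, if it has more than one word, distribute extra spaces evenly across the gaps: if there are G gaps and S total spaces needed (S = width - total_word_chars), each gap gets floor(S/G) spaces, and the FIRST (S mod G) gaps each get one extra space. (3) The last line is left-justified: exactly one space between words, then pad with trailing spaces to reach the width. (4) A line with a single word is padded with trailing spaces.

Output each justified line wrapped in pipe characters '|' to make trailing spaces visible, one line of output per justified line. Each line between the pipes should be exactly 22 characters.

Line 1: ['bird', 'frog', 'a', 'television'] (min_width=22, slack=0)
Line 2: ['south', 'display', 'network'] (min_width=21, slack=1)
Line 3: ['brick'] (min_width=5, slack=17)

Answer: |bird frog a television|
|south  display network|
|brick                 |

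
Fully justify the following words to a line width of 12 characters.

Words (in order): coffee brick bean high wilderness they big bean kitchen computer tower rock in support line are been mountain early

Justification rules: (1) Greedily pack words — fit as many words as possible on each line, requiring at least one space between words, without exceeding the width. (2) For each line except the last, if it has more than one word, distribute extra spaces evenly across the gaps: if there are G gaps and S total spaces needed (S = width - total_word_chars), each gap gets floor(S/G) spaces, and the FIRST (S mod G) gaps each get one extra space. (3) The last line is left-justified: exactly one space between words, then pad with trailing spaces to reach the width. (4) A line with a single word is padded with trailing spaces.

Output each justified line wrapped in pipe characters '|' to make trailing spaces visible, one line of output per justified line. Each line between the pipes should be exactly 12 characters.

Line 1: ['coffee', 'brick'] (min_width=12, slack=0)
Line 2: ['bean', 'high'] (min_width=9, slack=3)
Line 3: ['wilderness'] (min_width=10, slack=2)
Line 4: ['they', 'big'] (min_width=8, slack=4)
Line 5: ['bean', 'kitchen'] (min_width=12, slack=0)
Line 6: ['computer'] (min_width=8, slack=4)
Line 7: ['tower', 'rock'] (min_width=10, slack=2)
Line 8: ['in', 'support'] (min_width=10, slack=2)
Line 9: ['line', 'are'] (min_width=8, slack=4)
Line 10: ['been'] (min_width=4, slack=8)
Line 11: ['mountain'] (min_width=8, slack=4)
Line 12: ['early'] (min_width=5, slack=7)

Answer: |coffee brick|
|bean    high|
|wilderness  |
|they     big|
|bean kitchen|
|computer    |
|tower   rock|
|in   support|
|line     are|
|been        |
|mountain    |
|early       |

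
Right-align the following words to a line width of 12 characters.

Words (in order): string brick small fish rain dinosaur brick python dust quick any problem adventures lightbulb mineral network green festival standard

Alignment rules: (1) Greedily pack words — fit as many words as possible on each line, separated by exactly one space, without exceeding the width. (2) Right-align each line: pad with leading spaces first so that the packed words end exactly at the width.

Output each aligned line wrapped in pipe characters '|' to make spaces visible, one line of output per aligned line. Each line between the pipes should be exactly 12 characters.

Line 1: ['string', 'brick'] (min_width=12, slack=0)
Line 2: ['small', 'fish'] (min_width=10, slack=2)
Line 3: ['rain'] (min_width=4, slack=8)
Line 4: ['dinosaur'] (min_width=8, slack=4)
Line 5: ['brick', 'python'] (min_width=12, slack=0)
Line 6: ['dust', 'quick'] (min_width=10, slack=2)
Line 7: ['any', 'problem'] (min_width=11, slack=1)
Line 8: ['adventures'] (min_width=10, slack=2)
Line 9: ['lightbulb'] (min_width=9, slack=3)
Line 10: ['mineral'] (min_width=7, slack=5)
Line 11: ['network'] (min_width=7, slack=5)
Line 12: ['green'] (min_width=5, slack=7)
Line 13: ['festival'] (min_width=8, slack=4)
Line 14: ['standard'] (min_width=8, slack=4)

Answer: |string brick|
|  small fish|
|        rain|
|    dinosaur|
|brick python|
|  dust quick|
| any problem|
|  adventures|
|   lightbulb|
|     mineral|
|     network|
|       green|
|    festival|
|    standard|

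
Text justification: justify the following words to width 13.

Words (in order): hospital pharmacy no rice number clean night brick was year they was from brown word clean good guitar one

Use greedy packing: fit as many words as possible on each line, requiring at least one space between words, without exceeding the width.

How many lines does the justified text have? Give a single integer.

Line 1: ['hospital'] (min_width=8, slack=5)
Line 2: ['pharmacy', 'no'] (min_width=11, slack=2)
Line 3: ['rice', 'number'] (min_width=11, slack=2)
Line 4: ['clean', 'night'] (min_width=11, slack=2)
Line 5: ['brick', 'was'] (min_width=9, slack=4)
Line 6: ['year', 'they', 'was'] (min_width=13, slack=0)
Line 7: ['from', 'brown'] (min_width=10, slack=3)
Line 8: ['word', 'clean'] (min_width=10, slack=3)
Line 9: ['good', 'guitar'] (min_width=11, slack=2)
Line 10: ['one'] (min_width=3, slack=10)
Total lines: 10

Answer: 10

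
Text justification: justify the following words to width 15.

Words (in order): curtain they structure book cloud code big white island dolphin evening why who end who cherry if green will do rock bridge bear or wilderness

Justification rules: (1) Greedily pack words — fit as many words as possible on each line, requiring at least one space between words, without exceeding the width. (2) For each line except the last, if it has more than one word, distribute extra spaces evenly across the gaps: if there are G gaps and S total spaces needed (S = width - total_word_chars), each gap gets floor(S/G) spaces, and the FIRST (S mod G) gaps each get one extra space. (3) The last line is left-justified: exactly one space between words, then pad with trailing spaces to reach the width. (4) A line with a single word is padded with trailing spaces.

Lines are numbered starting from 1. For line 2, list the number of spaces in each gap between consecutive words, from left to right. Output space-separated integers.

Answer: 2

Derivation:
Line 1: ['curtain', 'they'] (min_width=12, slack=3)
Line 2: ['structure', 'book'] (min_width=14, slack=1)
Line 3: ['cloud', 'code', 'big'] (min_width=14, slack=1)
Line 4: ['white', 'island'] (min_width=12, slack=3)
Line 5: ['dolphin', 'evening'] (min_width=15, slack=0)
Line 6: ['why', 'who', 'end', 'who'] (min_width=15, slack=0)
Line 7: ['cherry', 'if', 'green'] (min_width=15, slack=0)
Line 8: ['will', 'do', 'rock'] (min_width=12, slack=3)
Line 9: ['bridge', 'bear', 'or'] (min_width=14, slack=1)
Line 10: ['wilderness'] (min_width=10, slack=5)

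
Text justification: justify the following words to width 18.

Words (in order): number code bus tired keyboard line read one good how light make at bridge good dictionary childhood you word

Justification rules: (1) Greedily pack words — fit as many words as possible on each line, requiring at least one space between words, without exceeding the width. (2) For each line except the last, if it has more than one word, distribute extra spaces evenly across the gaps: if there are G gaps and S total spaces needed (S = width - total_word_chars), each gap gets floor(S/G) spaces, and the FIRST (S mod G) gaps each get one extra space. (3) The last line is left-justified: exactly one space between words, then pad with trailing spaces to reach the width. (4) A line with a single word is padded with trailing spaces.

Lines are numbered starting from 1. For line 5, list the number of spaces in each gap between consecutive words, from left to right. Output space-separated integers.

Answer: 8

Derivation:
Line 1: ['number', 'code', 'bus'] (min_width=15, slack=3)
Line 2: ['tired', 'keyboard'] (min_width=14, slack=4)
Line 3: ['line', 'read', 'one', 'good'] (min_width=18, slack=0)
Line 4: ['how', 'light', 'make', 'at'] (min_width=17, slack=1)
Line 5: ['bridge', 'good'] (min_width=11, slack=7)
Line 6: ['dictionary'] (min_width=10, slack=8)
Line 7: ['childhood', 'you', 'word'] (min_width=18, slack=0)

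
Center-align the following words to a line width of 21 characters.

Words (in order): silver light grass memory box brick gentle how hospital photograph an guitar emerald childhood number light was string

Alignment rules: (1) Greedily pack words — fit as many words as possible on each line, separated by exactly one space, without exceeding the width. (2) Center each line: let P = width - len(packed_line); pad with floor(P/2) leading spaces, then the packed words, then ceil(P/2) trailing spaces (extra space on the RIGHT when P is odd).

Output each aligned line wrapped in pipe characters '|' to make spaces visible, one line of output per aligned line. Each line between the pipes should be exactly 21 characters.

Answer: | silver light grass  |
|  memory box brick   |
| gentle how hospital |
|photograph an guitar |
|  emerald childhood  |
|  number light was   |
|       string        |

Derivation:
Line 1: ['silver', 'light', 'grass'] (min_width=18, slack=3)
Line 2: ['memory', 'box', 'brick'] (min_width=16, slack=5)
Line 3: ['gentle', 'how', 'hospital'] (min_width=19, slack=2)
Line 4: ['photograph', 'an', 'guitar'] (min_width=20, slack=1)
Line 5: ['emerald', 'childhood'] (min_width=17, slack=4)
Line 6: ['number', 'light', 'was'] (min_width=16, slack=5)
Line 7: ['string'] (min_width=6, slack=15)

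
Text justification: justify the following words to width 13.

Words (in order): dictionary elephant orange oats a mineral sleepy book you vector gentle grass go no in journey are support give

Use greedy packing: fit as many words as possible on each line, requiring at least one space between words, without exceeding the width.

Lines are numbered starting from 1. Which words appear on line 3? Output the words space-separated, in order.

Answer: orange oats a

Derivation:
Line 1: ['dictionary'] (min_width=10, slack=3)
Line 2: ['elephant'] (min_width=8, slack=5)
Line 3: ['orange', 'oats', 'a'] (min_width=13, slack=0)
Line 4: ['mineral'] (min_width=7, slack=6)
Line 5: ['sleepy', 'book'] (min_width=11, slack=2)
Line 6: ['you', 'vector'] (min_width=10, slack=3)
Line 7: ['gentle', 'grass'] (min_width=12, slack=1)
Line 8: ['go', 'no', 'in'] (min_width=8, slack=5)
Line 9: ['journey', 'are'] (min_width=11, slack=2)
Line 10: ['support', 'give'] (min_width=12, slack=1)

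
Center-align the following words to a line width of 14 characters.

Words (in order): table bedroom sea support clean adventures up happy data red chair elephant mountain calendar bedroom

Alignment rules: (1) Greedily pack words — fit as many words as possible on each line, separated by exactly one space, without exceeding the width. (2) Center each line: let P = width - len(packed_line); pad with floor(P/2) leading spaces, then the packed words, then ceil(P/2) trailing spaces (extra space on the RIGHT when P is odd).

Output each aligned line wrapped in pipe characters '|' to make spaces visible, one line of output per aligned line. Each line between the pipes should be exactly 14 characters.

Answer: |table bedroom |
| sea support  |
|    clean     |
|adventures up |
|happy data red|
|chair elephant|
|   mountain   |
|   calendar   |
|   bedroom    |

Derivation:
Line 1: ['table', 'bedroom'] (min_width=13, slack=1)
Line 2: ['sea', 'support'] (min_width=11, slack=3)
Line 3: ['clean'] (min_width=5, slack=9)
Line 4: ['adventures', 'up'] (min_width=13, slack=1)
Line 5: ['happy', 'data', 'red'] (min_width=14, slack=0)
Line 6: ['chair', 'elephant'] (min_width=14, slack=0)
Line 7: ['mountain'] (min_width=8, slack=6)
Line 8: ['calendar'] (min_width=8, slack=6)
Line 9: ['bedroom'] (min_width=7, slack=7)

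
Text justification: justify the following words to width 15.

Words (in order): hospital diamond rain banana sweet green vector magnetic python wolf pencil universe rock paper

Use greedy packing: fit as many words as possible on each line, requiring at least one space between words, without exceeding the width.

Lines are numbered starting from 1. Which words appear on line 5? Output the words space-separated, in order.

Answer: magnetic python

Derivation:
Line 1: ['hospital'] (min_width=8, slack=7)
Line 2: ['diamond', 'rain'] (min_width=12, slack=3)
Line 3: ['banana', 'sweet'] (min_width=12, slack=3)
Line 4: ['green', 'vector'] (min_width=12, slack=3)
Line 5: ['magnetic', 'python'] (min_width=15, slack=0)
Line 6: ['wolf', 'pencil'] (min_width=11, slack=4)
Line 7: ['universe', 'rock'] (min_width=13, slack=2)
Line 8: ['paper'] (min_width=5, slack=10)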